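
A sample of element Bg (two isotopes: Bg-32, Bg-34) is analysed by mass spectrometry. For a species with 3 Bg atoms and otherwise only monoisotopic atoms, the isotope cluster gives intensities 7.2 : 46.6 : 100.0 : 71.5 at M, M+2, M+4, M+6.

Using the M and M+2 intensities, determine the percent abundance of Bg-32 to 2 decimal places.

31.67%

Let p = fractional abundance of Bg-32. I(M+2)/I(M) = [C(3,1)·p^2·(1−p)] / p^3 = 3·(1−p)/p = 46.6/7.2 = 6.4722
(1−p)/p = 6.4722/3 = 2.1574  ⇒  p = 1/(1 + 2.1574) = 0.3167
Bg-32: 31.67%, Bg-34: 68.33%.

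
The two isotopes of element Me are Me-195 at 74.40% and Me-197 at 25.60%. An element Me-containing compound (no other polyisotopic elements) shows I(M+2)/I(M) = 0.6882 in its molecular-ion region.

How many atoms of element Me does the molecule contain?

The M+2/M ratio from n Me atoms is n · q/p = n · 0.2560/0.7440.
n = 0.6882 × 0.7440/0.2560 = 2.00 ≈ 2

2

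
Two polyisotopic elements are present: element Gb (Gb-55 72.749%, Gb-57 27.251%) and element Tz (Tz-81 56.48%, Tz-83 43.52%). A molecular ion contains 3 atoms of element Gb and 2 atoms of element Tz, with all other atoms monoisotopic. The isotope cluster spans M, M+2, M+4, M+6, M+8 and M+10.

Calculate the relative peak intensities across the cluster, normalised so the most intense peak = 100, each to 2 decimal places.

Element Gb pattern (n=3): 0.38501804 : 0.43267097 : 0.16207393 : 0.02023706
Element Tz pattern (n=2): 0.31899904 : 0.49160192 : 0.18939904
Convolve the two distributions (both contribute in 2-u steps):
  M: 0.38501804×0.31899904 = 0.122820
  M+2: 0.38501804×0.49160192 + 0.43267097×0.31899904 = 0.327297
  M+4: 0.38501804×0.18939904 + 0.43267097×0.49160192 + 0.16207393×0.31899904 = 0.337325
  M+6: 0.43267097×0.18939904 + 0.16207393×0.49160192 + 0.02023706×0.31899904 = 0.168079
  M+8: 0.16207393×0.18939904 + 0.02023706×0.49160192 = 0.040645
  M+10: 0.02023706×0.18939904 = 0.003833
Scale to base peak (0.337325) = 100: 36.41 : 97.03 : 100.00 : 49.83 : 12.05 : 1.14

36.41 : 97.03 : 100.00 : 49.83 : 12.05 : 1.14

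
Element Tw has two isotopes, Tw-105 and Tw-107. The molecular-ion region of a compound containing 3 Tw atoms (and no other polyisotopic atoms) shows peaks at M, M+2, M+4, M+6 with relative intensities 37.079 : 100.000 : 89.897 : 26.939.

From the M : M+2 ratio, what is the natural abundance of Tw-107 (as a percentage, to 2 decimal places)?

47.34%

Write p for the Tw-105 fraction. I(M+2)/I(M) = [C(3,1)·p^2·(1−p)] / p^3 = 3·(1−p)/p = 100.000/37.079 = 2.6969
(1−p)/p = 2.6969/3 = 0.8990  ⇒  p = 1/(1 + 0.8990) = 0.5266
Tw-105: 52.66%, Tw-107: 47.34%.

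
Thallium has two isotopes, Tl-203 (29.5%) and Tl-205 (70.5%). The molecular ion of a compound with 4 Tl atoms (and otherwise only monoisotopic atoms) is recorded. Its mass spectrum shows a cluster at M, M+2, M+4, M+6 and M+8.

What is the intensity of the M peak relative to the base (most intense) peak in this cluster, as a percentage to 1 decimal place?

(0.295 + 0.705)^4 gives M 0.0076, M+2 0.0724, M+4 0.2595, M+6 0.4135, M+8 0.2470; the largest is M+6.
P(M+6) = C(4,3) × 0.295^1 × 0.705^3 = 4 × 0.2950 × 0.35040263 = 0.413475 (base)
P(M) = C(4,0) × 0.295^4 × 0.705^0 = 1 × 0.00757335 × 1.0000 = 0.007573
Relative intensity = 0.007573 / 0.413475 × 100 = 1.8

1.8%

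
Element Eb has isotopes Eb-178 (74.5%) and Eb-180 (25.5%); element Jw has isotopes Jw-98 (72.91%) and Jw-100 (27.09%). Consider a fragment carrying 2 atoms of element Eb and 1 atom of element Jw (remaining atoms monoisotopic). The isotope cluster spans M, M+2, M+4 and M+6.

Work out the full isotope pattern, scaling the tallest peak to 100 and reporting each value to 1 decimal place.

Element Eb pattern (n=2): 0.555025 : 0.37995 : 0.065025
Element Jw pattern (n=1): 0.7291 : 0.2709
Convolve the two distributions (both contribute in 2-u steps):
  M: 0.555025×0.7291 = 0.404669
  M+2: 0.555025×0.2709 + 0.37995×0.7291 = 0.427378
  M+4: 0.37995×0.2709 + 0.065025×0.7291 = 0.150338
  M+6: 0.065025×0.2709 = 0.017615
Scale to base peak (0.427378) = 100: 94.7 : 100.0 : 35.2 : 4.1

94.7 : 100.0 : 35.2 : 4.1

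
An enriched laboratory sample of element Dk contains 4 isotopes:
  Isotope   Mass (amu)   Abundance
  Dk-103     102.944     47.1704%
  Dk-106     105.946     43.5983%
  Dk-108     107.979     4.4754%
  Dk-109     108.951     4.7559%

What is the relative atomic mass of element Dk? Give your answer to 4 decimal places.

The abundance-weighted mean is 0.471704 × 102.944 + 0.435983 × 105.946 + 0.044754 × 107.979 + 0.047559 × 108.951
= 48.55910 + 46.19065 + 4.83249 + 5.18160 = 104.76384 amu

104.7638 amu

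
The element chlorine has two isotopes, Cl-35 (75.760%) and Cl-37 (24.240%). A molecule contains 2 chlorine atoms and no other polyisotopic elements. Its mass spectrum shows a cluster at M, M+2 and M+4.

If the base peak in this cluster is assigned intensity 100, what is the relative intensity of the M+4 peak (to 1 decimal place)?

10.2

(0.75760 + 0.24240)^2 gives M 0.5740, M+2 0.3673, M+4 0.0588; the largest is M.
P(M) = C(2,0) × 0.75760^2 × 0.24240^0 = 1 × 0.57395776 × 1.0000 = 0.573958 (base)
P(M+4) = C(2,2) × 0.75760^0 × 0.24240^2 = 1 × 1.0000 × 0.05875776 = 0.058758
Relative intensity = 0.058758 / 0.573958 × 100 = 10.2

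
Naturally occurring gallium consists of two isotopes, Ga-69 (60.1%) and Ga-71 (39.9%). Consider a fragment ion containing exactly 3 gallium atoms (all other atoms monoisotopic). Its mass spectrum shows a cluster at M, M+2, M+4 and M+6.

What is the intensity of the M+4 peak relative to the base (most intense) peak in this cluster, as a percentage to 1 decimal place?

Term probabilities: M 0.2171, M+2 0.4324, M+4 0.2870, M+6 0.0635. Base peak = M+2.
P(M+2) = C(3,1) × 0.601^2 × 0.399^1 = 3 × 0.361201 × 0.3990 = 0.432358 (base)
P(M+4) = C(3,2) × 0.601^1 × 0.399^2 = 3 × 0.6010 × 0.159201 = 0.287039
Relative intensity = 0.287039 / 0.432358 × 100 = 66.4

66.4%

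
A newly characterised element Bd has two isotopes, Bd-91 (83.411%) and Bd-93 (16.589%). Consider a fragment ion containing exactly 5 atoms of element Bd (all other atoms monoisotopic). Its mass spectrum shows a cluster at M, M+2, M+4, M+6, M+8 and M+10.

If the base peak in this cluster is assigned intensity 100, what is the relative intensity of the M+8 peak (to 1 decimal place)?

Binomial terms of (0.83411 + 0.16589)^5: M 0.4038, M+2 0.4015, M+4 0.1597, M+6 0.0318, M+8 0.0032, M+10 0.0001 → M is the base peak.
P(M) = C(5,0) × 0.83411^5 × 0.16589^0 = 1 × 0.40375382 × 1.0000 = 0.403754 (base)
P(M+8) = C(5,4) × 0.83411^1 × 0.16589^4 = 5 × 0.83411 × 0.00075732 = 0.003158
Relative intensity = 0.003158 / 0.403754 × 100 = 0.8

0.8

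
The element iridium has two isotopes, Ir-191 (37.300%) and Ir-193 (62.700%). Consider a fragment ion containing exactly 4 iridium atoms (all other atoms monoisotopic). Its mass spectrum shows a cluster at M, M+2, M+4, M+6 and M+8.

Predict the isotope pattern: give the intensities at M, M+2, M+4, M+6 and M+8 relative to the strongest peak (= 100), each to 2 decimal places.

5.26 : 35.39 : 89.23 : 100.00 : 42.02

The 4 Ir atoms are independent, so intensities follow the terms of (0.37300 + 0.62700)^4.
P(M) = 0.37300^4 = 0.019357
P(M+2) = 4 × 0.37300^3 × 0.62700^1 = 0.130153
P(M+4) = 6 × 0.37300^2 × 0.62700^2 = 0.328174
P(M+6) = 4 × 0.37300^1 × 0.62700^3 = 0.367766
P(M+8) = 0.62700^4 = 0.154550
The M+6 peak is largest (0.367766); scaling to 100 gives 5.26 : 35.39 : 89.23 : 100.00 : 42.02.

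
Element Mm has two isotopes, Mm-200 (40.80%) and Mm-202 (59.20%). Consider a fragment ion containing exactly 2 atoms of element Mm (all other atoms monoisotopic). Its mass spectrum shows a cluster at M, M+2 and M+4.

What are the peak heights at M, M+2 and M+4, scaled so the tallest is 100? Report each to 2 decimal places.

34.46 : 100.00 : 72.55

Expanding (0.4080 + 0.5920)^2:
P(M) = 0.4080^2 = 0.166464
P(M+2) = 2 × 0.4080^1 × 0.5920^1 = 0.483072
P(M+4) = 0.5920^2 = 0.350464
The M+2 peak is largest (0.483072); scaling to 100 gives 34.46 : 100.00 : 72.55.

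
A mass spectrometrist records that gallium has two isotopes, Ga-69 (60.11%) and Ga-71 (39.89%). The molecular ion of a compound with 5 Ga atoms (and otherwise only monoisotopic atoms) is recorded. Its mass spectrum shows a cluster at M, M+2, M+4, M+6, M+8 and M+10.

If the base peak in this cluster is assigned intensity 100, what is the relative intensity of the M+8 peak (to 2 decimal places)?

22.02

(0.6011 + 0.3989)^5 gives M 0.0785, M+2 0.2604, M+4 0.3456, M+6 0.2293, M+8 0.0761, M+10 0.0101; the largest is M+4.
P(M+4) = C(5,2) × 0.6011^3 × 0.3989^2 = 10 × 0.21719018 × 0.15912121 = 0.345596 (base)
P(M+8) = C(5,4) × 0.6011^1 × 0.3989^4 = 5 × 0.6011 × 0.02531956 = 0.076098
Relative intensity = 0.076098 / 0.345596 × 100 = 22.02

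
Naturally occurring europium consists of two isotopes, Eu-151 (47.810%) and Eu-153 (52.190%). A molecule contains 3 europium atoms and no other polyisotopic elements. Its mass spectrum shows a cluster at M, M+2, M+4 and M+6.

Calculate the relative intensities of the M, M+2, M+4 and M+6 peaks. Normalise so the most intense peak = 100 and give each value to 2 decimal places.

27.97 : 91.61 : 100.00 : 36.39

Expanding (0.47810 + 0.52190)^3:
P(M) = 0.47810^3 = 0.109284
P(M+2) = 3 × 0.47810^2 × 0.52190^1 = 0.357887
P(M+4) = 3 × 0.47810^1 × 0.52190^2 = 0.390674
P(M+6) = 0.52190^3 = 0.142155
The M+4 peak is largest (0.390674); scaling to 100 gives 27.97 : 91.61 : 100.00 : 36.39.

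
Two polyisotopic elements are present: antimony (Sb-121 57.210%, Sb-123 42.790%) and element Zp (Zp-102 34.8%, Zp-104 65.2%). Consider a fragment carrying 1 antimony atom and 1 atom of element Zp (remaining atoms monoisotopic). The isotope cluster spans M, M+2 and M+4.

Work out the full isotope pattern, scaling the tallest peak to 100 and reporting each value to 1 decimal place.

38.1 : 100.0 : 53.5

Antimony pattern (n=1): 0.5721 : 0.4279
Element Zp pattern (n=1): 0.3480 : 0.6520
Convolve the two distributions (both contribute in 2-u steps):
  M: 0.5721×0.3480 = 0.199091
  M+2: 0.5721×0.6520 + 0.4279×0.3480 = 0.521918
  M+4: 0.4279×0.6520 = 0.278991
Scale to base peak (0.521918) = 100: 38.1 : 100.0 : 53.5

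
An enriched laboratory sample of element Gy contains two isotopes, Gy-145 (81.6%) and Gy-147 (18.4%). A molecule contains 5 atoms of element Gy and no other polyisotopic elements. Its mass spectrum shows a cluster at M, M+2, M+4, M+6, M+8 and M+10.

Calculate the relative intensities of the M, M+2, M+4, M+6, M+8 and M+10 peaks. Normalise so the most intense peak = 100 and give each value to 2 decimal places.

Each Gy atom is independently Gy-145 (p = 0.816) or Gy-147 (q = 0.184); the cluster is the binomial expansion (p + q)^5.
P(M) = 0.816^5 = 0.361785
P(M+2) = 5 × 0.816^4 × 0.184^1 = 0.407895
P(M+4) = 10 × 0.816^3 × 0.184^2 = 0.183953
P(M+6) = 10 × 0.816^2 × 0.184^3 = 0.041480
P(M+8) = 5 × 0.816^1 × 0.184^4 = 0.004677
P(M+10) = 0.184^5 = 0.000211
The M+2 peak is largest (0.407895); scaling to 100 gives 88.70 : 100.00 : 45.10 : 10.17 : 1.15 : 0.05.

88.70 : 100.00 : 45.10 : 10.17 : 1.15 : 0.05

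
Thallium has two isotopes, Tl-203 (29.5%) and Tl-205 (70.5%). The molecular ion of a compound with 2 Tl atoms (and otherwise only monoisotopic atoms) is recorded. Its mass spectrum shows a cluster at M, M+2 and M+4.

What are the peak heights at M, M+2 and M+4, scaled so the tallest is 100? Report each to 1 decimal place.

17.5 : 83.7 : 100.0

Each Tl atom is independently Tl-203 (p = 0.295) or Tl-205 (q = 0.705); the cluster is the binomial expansion (p + q)^2.
P(M) = 0.295^2 = 0.087025
P(M+2) = 2 × 0.295^1 × 0.705^1 = 0.415950
P(M+4) = 0.705^2 = 0.497025
The M+4 peak is largest (0.497025); scaling to 100 gives 17.5 : 83.7 : 100.0.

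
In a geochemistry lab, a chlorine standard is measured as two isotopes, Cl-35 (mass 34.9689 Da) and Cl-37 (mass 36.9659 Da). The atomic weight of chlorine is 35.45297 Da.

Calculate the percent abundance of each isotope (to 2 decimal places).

Cl-35: 75.76%, Cl-37: 24.24%

Let x be the fractional abundance of Cl-35; then Cl-37 has abundance 1 − x.
34.9689·x + 36.9659·(1 − x) = 35.45297
(34.9689 − 36.9659)·x = 35.45297 − 36.9659
x = -1.51293 / -1.9970 = 0.75760 → 75.76% Cl-35, 24.24% Cl-37.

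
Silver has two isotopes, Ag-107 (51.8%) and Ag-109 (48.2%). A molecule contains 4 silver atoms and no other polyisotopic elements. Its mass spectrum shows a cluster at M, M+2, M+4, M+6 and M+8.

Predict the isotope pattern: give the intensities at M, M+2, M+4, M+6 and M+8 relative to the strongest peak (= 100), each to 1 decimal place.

19.2 : 71.6 : 100.0 : 62.0 : 14.4

Each Ag atom is independently Ag-107 (p = 0.518) or Ag-109 (q = 0.482); the cluster is the binomial expansion (p + q)^4.
P(M) = 0.518^4 = 0.071998
P(M+2) = 4 × 0.518^3 × 0.482^1 = 0.267976
P(M+4) = 6 × 0.518^2 × 0.482^2 = 0.374029
P(M+6) = 4 × 0.518^1 × 0.482^3 = 0.232023
P(M+8) = 0.482^4 = 0.053974
The M+4 peak is largest (0.374029); scaling to 100 gives 19.2 : 71.6 : 100.0 : 62.0 : 14.4.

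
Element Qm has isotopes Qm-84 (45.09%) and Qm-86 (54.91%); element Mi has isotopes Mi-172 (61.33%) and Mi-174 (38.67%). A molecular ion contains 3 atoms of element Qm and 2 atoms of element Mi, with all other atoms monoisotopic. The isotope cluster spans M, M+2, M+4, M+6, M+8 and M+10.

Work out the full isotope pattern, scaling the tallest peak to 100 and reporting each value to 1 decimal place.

10.6 : 52.0 : 100.0 : 93.8 : 42.8 : 7.6

Element Qm pattern (n=3): 0.09167284 : 0.3349139 : 0.40785367 : 0.16555959
Element Mi pattern (n=2): 0.37613689 : 0.47432622 : 0.14953689
Convolve the two distributions (both contribute in 2-u steps):
  M: 0.09167284×0.37613689 = 0.034482
  M+2: 0.09167284×0.47432622 + 0.3349139×0.37613689 = 0.169456
  M+4: 0.09167284×0.14953689 + 0.3349139×0.47432622 + 0.40785367×0.37613689 = 0.325976
  M+6: 0.3349139×0.14953689 + 0.40785367×0.47432622 + 0.16555959×0.37613689 = 0.305811
  M+8: 0.40785367×0.14953689 + 0.16555959×0.47432622 = 0.139518
  M+10: 0.16555959×0.14953689 = 0.024757
Scale to base peak (0.325976) = 100: 10.6 : 52.0 : 100.0 : 93.8 : 42.8 : 7.6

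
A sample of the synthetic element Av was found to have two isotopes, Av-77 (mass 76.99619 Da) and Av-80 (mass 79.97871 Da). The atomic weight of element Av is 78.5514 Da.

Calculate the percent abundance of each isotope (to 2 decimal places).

Let x be the fractional abundance of Av-77; then Av-80 has abundance 1 − x.
76.99619·x + 79.97871·(1 − x) = 78.5514
(76.99619 − 79.97871)·x = 78.5514 − 79.97871
x = -1.42731 / -2.98252 = 0.47856 → 47.86% Av-77, 52.14% Av-80.

Av-77: 47.86%, Av-80: 52.14%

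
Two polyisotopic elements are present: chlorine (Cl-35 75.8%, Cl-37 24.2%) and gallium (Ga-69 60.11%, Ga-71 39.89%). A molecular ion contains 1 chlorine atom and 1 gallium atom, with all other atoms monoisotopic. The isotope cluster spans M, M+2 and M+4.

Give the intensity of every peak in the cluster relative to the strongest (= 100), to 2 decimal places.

Chlorine pattern (n=1): 0.7580 : 0.2420
Gallium pattern (n=1): 0.6011 : 0.3989
Convolve the two distributions (both contribute in 2-u steps):
  M: 0.7580×0.6011 = 0.455634
  M+2: 0.7580×0.3989 + 0.2420×0.6011 = 0.447832
  M+4: 0.2420×0.3989 = 0.096534
Scale to base peak (0.455634) = 100: 100.00 : 98.29 : 21.19

100.00 : 98.29 : 21.19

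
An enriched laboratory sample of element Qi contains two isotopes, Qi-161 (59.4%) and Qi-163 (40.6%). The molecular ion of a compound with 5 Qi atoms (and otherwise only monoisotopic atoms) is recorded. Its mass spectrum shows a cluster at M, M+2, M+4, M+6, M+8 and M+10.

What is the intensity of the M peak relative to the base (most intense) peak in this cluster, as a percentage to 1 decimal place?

21.4%

Binomial terms of (0.594 + 0.406)^5: M 0.0739, M+2 0.2527, M+4 0.3455, M+6 0.2361, M+8 0.0807, M+10 0.0110 → M+4 is the base peak.
P(M+4) = C(5,2) × 0.594^3 × 0.406^2 = 10 × 0.20958458 × 0.164836 = 0.345471 (base)
P(M) = C(5,0) × 0.594^5 × 0.406^0 = 1 × 0.07394899 × 1.0000 = 0.073949
Relative intensity = 0.073949 / 0.345471 × 100 = 21.4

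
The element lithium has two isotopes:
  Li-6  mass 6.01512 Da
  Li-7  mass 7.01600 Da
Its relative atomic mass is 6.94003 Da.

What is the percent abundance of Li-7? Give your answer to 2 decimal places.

92.41%

Writing the weighted mean with unknown fraction x of Li-6:
6.01512·x + 7.01600·(1 − x) = 6.94003
(6.01512 − 7.01600)·x = 6.94003 − 7.01600
x = -0.07597 / -1.00088 = 0.07590 → 7.59% Li-6, 92.41% Li-7.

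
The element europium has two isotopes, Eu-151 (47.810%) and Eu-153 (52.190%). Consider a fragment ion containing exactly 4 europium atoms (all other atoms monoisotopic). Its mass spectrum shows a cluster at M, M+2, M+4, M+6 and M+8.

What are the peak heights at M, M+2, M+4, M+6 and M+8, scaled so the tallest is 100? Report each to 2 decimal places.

13.99 : 61.07 : 100.00 : 72.77 : 19.86

Each Eu atom is independently Eu-151 (p = 0.47810) or Eu-153 (q = 0.52190); the cluster is the binomial expansion (p + q)^4.
P(M) = 0.47810^4 = 0.052249
P(M+2) = 4 × 0.47810^3 × 0.52190^1 = 0.228141
P(M+4) = 6 × 0.47810^2 × 0.52190^2 = 0.373563
P(M+6) = 4 × 0.47810^1 × 0.52190^3 = 0.271857
P(M+8) = 0.52190^4 = 0.074191
The M+4 peak is largest (0.373563); scaling to 100 gives 13.99 : 61.07 : 100.00 : 72.77 : 19.86.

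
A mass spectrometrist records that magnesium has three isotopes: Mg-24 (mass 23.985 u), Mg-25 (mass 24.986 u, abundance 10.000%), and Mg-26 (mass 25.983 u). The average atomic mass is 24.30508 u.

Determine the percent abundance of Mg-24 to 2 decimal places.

78.99%

The remaining 90.000% is split between Mg-24 (fraction x) and Mg-26 (fraction 0.90000 − x).
Substituting: 23.985x + 25.983(0.90000 − x) = 21.80648
(23.985 − 25.983)x = -1.57822  ⇒  x = 0.78990, y = 0.11010
Mg-24: 78.99%, Mg-26: 11.01%.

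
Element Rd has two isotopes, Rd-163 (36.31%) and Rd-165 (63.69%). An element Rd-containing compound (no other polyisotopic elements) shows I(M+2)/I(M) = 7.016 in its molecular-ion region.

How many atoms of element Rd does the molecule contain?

With n Rd atoms, P(M+2)/P(M) = C(n,1)·p^(n−1)q / p^n = n·q/p = n · 0.6369/0.3631.
n = 7.016 × 0.3631/0.6369 = 4.00 ≈ 4

4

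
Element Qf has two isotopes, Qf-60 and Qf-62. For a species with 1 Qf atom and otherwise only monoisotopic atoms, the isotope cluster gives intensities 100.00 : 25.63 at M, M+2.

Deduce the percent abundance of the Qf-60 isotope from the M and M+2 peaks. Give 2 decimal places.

79.60%

Write p for the Qf-60 fraction. I(M+2)/I(M) = [C(1,1)·p^0·(1−p)] / p^1 = 1·(1−p)/p = 25.63/100.00 = 0.2563
(1−p)/p = 0.2563/1 = 0.2563  ⇒  p = 1/(1 + 0.2563) = 0.7960
Qf-60: 79.60%, Qf-62: 20.40%.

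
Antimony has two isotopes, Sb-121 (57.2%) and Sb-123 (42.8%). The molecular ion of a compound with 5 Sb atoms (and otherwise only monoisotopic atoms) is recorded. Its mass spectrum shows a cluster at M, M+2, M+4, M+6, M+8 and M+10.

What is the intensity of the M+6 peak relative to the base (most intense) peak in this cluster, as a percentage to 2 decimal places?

74.83%

Binomial terms of (0.572 + 0.428)^5: M 0.0612, M+2 0.2291, M+4 0.3428, M+6 0.2565, M+8 0.0960, M+10 0.0144 → M+4 is the base peak.
P(M+4) = C(5,2) × 0.572^3 × 0.428^2 = 10 × 0.18714925 × 0.183184 = 0.342827 (base)
P(M+6) = C(5,3) × 0.572^2 × 0.428^3 = 10 × 0.327184 × 0.07840275 = 0.256521
Relative intensity = 0.256521 / 0.342827 × 100 = 74.83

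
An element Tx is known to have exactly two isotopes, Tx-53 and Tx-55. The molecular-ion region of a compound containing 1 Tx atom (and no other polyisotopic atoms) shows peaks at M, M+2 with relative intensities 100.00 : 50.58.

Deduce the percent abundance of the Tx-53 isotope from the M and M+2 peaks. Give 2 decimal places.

Let p = fractional abundance of Tx-53. I(M+2)/I(M) = [C(1,1)·p^0·(1−p)] / p^1 = 1·(1−p)/p = 50.58/100.00 = 0.5058
(1−p)/p = 0.5058/1 = 0.5058  ⇒  p = 1/(1 + 0.5058) = 0.6641
Tx-53: 66.41%, Tx-55: 33.59%.

66.41%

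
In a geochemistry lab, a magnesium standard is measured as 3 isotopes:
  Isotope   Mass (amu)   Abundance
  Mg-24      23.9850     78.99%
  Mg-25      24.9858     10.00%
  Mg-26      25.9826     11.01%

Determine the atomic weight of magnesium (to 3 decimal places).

The abundance-weighted mean is 0.7899 × 23.9850 + 0.1000 × 24.9858 + 0.1101 × 25.9826
= 18.94575 + 2.49858 + 2.86068 = 24.30501 amu

24.305 amu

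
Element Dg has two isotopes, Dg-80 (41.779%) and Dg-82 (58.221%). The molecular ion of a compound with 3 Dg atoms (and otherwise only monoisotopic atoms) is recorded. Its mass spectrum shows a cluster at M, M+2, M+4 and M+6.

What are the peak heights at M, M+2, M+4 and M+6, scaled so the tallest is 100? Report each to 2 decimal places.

17.16 : 71.76 : 100.00 : 46.45

Expanding (0.41779 + 0.58221)^3:
P(M) = 0.41779^3 = 0.072925
P(M+2) = 3 × 0.41779^2 × 0.58221^1 = 0.304872
P(M+4) = 3 × 0.41779^1 × 0.58221^2 = 0.424853
P(M+6) = 0.58221^3 = 0.197351
The M+4 peak is largest (0.424853); scaling to 100 gives 17.16 : 71.76 : 100.00 : 46.45.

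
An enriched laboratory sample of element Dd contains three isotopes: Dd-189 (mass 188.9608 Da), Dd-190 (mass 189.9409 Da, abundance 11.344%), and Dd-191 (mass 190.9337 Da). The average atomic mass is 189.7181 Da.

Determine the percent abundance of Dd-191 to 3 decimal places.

32.750%

The remaining 88.656% is split between Dd-189 (fraction x) and Dd-191 (fraction 0.88656 − x).
Substituting: 188.9608x + 190.9337(0.88656 − x) = 168.171204304
(188.9608 − 190.9337)x = -1.102976768  ⇒  x = 0.55906, y = 0.32750
Dd-189: 55.906%, Dd-191: 32.750%.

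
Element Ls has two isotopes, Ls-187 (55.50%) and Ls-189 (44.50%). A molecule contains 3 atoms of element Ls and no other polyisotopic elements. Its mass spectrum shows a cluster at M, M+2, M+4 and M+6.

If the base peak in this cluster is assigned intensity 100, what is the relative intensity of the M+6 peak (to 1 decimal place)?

Binomial terms of (0.5550 + 0.4450)^3: M 0.1710, M+2 0.4112, M+4 0.3297, M+6 0.0881 → M+2 is the base peak.
P(M+2) = C(3,1) × 0.5550^2 × 0.4450^1 = 3 × 0.308025 × 0.4450 = 0.411213 (base)
P(M+6) = C(3,3) × 0.5550^0 × 0.4450^3 = 1 × 1.0000 × 0.08812112 = 0.088121
Relative intensity = 0.088121 / 0.411213 × 100 = 21.4

21.4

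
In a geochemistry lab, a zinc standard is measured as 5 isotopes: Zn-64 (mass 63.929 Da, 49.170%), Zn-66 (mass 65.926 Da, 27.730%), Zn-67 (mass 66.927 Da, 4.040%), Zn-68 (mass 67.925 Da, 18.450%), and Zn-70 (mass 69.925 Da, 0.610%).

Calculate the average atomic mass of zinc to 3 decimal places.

The abundance-weighted mean is 0.49170 × 63.929 + 0.27730 × 65.926 + 0.04040 × 66.927 + 0.18450 × 67.925 + 0.00610 × 69.925
= 31.4339 + 18.2813 + 2.7039 + 12.5322 + 0.4265 = 65.3778 Da

65.378 Da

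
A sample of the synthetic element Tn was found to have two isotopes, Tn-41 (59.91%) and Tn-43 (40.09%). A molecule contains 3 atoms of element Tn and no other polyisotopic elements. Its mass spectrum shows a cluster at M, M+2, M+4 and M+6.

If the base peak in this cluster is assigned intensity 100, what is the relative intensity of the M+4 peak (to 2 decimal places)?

(0.5991 + 0.4009)^3 gives M 0.2150, M+2 0.4317, M+4 0.2889, M+6 0.0644; the largest is M+2.
P(M+2) = C(3,1) × 0.5991^2 × 0.4009^1 = 3 × 0.35892081 × 0.4009 = 0.431674 (base)
P(M+4) = C(3,2) × 0.5991^1 × 0.4009^2 = 3 × 0.5991 × 0.16072081 = 0.288864
Relative intensity = 0.288864 / 0.431674 × 100 = 66.92

66.92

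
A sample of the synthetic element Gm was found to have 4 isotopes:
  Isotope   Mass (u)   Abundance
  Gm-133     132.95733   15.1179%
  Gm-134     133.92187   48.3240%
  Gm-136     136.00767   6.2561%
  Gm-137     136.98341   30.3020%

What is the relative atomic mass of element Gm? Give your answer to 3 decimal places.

134.834 u

The abundance-weighted mean is 0.151179 × 132.95733 + 0.483240 × 133.92187 + 0.062561 × 136.00767 + 0.303020 × 136.98341
= 20.100356 + 64.716404 + 8.508776 + 41.508713 = 134.834249 u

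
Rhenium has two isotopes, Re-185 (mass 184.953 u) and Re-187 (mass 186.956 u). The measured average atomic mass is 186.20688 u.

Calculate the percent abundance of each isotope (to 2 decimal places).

Re-185: 37.40%, Re-187: 62.60%

With x = fraction of Re-185 (so Re-187 is 1 − x):
184.953·x + 186.956·(1 − x) = 186.20688
(184.953 − 186.956)·x = 186.20688 − 186.956
x = -0.74912 / -2.003 = 0.37400 → 37.40% Re-185, 62.60% Re-187.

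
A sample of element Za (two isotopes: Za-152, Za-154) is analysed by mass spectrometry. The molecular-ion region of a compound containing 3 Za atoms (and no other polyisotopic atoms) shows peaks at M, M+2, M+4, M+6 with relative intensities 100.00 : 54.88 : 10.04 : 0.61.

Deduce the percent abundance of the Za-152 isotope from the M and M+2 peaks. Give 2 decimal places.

84.54%

Let p = fractional abundance of Za-152. I(M+2)/I(M) = [C(3,1)·p^2·(1−p)] / p^3 = 3·(1−p)/p = 54.88/100.00 = 0.5488
(1−p)/p = 0.5488/3 = 0.1829  ⇒  p = 1/(1 + 0.1829) = 0.8454
Za-152: 84.54%, Za-154: 15.46%.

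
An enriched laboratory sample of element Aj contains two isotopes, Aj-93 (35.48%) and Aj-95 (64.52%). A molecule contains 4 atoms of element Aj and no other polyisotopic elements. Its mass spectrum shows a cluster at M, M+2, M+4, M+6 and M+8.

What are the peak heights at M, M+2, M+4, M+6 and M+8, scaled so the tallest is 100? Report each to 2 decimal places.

Expanding (0.3548 + 0.6452)^4:
P(M) = 0.3548^4 = 0.015847
P(M+2) = 4 × 0.3548^3 × 0.6452^1 = 0.115267
P(M+4) = 6 × 0.3548^2 × 0.6452^2 = 0.314418
P(M+6) = 4 × 0.3548^1 × 0.6452^3 = 0.381177
P(M+8) = 0.6452^4 = 0.173292
The M+6 peak is largest (0.381177); scaling to 100 gives 4.16 : 30.24 : 82.49 : 100.00 : 45.46.

4.16 : 30.24 : 82.49 : 100.00 : 45.46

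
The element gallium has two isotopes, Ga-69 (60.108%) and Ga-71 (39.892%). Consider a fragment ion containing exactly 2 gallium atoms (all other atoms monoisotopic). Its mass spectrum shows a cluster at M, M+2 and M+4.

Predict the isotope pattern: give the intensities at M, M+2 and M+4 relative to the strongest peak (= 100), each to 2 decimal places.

75.34 : 100.00 : 33.18

Each Ga atom is independently Ga-69 (p = 0.60108) or Ga-71 (q = 0.39892); the cluster is the binomial expansion (p + q)^2.
P(M) = 0.60108^2 = 0.361297
P(M+2) = 2 × 0.60108^1 × 0.39892^1 = 0.479566
P(M+4) = 0.39892^2 = 0.159137
The M+2 peak is largest (0.479566); scaling to 100 gives 75.34 : 100.00 : 33.18.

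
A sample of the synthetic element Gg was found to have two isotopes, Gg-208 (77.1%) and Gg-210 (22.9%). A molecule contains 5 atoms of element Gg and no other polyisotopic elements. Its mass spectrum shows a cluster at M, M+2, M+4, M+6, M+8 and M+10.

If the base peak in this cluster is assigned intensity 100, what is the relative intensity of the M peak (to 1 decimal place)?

67.3

Binomial terms of (0.771 + 0.229)^5: M 0.2724, M+2 0.4046, M+4 0.2403, M+6 0.0714, M+8 0.0106, M+10 0.0006 → M+2 is the base peak.
P(M+2) = C(5,1) × 0.771^4 × 0.229^1 = 5 × 0.3533601 × 0.2290 = 0.404597 (base)
P(M) = C(5,0) × 0.771^5 × 0.229^0 = 1 × 0.27244064 × 1.0000 = 0.272441
Relative intensity = 0.272441 / 0.404597 × 100 = 67.3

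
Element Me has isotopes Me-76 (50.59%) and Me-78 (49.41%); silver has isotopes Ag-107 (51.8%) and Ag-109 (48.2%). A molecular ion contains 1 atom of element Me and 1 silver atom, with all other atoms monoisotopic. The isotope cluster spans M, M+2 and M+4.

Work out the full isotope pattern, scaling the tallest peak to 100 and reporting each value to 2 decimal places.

Element Me pattern (n=1): 0.5059 : 0.4941
Silver pattern (n=1): 0.5180 : 0.4820
Convolve the two distributions (both contribute in 2-u steps):
  M: 0.5059×0.5180 = 0.262056
  M+2: 0.5059×0.4820 + 0.4941×0.5180 = 0.499788
  M+4: 0.4941×0.4820 = 0.238156
Scale to base peak (0.499788) = 100: 52.43 : 100.00 : 47.65

52.43 : 100.00 : 47.65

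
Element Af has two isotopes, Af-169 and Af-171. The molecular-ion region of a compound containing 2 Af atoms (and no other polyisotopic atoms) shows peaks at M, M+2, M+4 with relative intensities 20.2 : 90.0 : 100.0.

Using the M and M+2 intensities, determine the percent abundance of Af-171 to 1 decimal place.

Let p = fractional abundance of Af-169. I(M+2)/I(M) = [C(2,1)·p^1·(1−p)] / p^2 = 2·(1−p)/p = 90.0/20.2 = 4.4554
(1−p)/p = 4.4554/2 = 2.2277  ⇒  p = 1/(1 + 2.2277) = 0.3098
Af-169: 31.0%, Af-171: 69.0%.

69.0%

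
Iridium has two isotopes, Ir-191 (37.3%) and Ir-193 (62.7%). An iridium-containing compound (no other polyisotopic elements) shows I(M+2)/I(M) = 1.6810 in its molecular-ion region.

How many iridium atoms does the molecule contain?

1

For n independent Ir atoms, I(M+2)/I(M) = n · (abundance Ir-193) / (abundance Ir-191) = n · 0.627/0.373.
n = 1.6810 × 0.373/0.627 = 1.00 ≈ 1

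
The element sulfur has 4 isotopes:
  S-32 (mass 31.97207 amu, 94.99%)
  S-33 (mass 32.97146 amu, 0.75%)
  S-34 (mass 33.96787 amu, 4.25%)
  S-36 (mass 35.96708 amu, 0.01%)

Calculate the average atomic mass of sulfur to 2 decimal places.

32.06 amu

Ar = Σ fᵢ·mᵢ = 0.9499 × 31.97207 + 0.0075 × 32.97146 + 0.0425 × 33.96787 + 0.0001 × 35.96708
= 30.370269 + 0.247286 + 1.443634 + 0.003597 = 32.064786 amu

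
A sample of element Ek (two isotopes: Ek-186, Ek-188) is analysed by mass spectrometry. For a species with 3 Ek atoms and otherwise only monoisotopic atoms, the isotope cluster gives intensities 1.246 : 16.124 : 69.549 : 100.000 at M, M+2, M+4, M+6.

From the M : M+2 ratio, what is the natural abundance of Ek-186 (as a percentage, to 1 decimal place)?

Let p = fractional abundance of Ek-186. I(M+2)/I(M) = [C(3,1)·p^2·(1−p)] / p^3 = 3·(1−p)/p = 16.124/1.246 = 12.9406
(1−p)/p = 12.9406/3 = 4.3135  ⇒  p = 1/(1 + 4.3135) = 0.1882
Ek-186: 18.8%, Ek-188: 81.2%.

18.8%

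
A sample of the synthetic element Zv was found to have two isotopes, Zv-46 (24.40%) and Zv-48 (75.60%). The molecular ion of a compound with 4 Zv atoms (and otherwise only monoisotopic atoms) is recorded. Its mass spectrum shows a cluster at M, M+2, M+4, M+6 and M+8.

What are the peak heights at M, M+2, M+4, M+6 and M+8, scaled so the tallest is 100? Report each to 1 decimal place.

0.8 : 10.4 : 48.4 : 100.0 : 77.5

The 4 Zv atoms are independent, so intensities follow the terms of (0.2440 + 0.7560)^4.
P(M) = 0.2440^4 = 0.003545
P(M+2) = 4 × 0.2440^3 × 0.7560^1 = 0.043929
P(M+4) = 6 × 0.2440^2 × 0.7560^2 = 0.204162
P(M+6) = 4 × 0.2440^1 × 0.7560^3 = 0.421711
P(M+8) = 0.7560^4 = 0.326653
The M+6 peak is largest (0.421711); scaling to 100 gives 0.8 : 10.4 : 48.4 : 100.0 : 77.5.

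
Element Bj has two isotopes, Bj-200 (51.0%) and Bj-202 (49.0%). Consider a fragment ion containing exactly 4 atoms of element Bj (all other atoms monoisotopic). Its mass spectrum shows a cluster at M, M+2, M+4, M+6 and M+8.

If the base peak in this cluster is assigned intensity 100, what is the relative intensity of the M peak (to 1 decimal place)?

18.1

Binomial terms of (0.510 + 0.490)^4: M 0.0677, M+2 0.2600, M+4 0.3747, M+6 0.2400, M+8 0.0576 → M+4 is the base peak.
P(M+4) = C(4,2) × 0.510^2 × 0.490^2 = 6 × 0.2601 × 0.2401 = 0.374700 (base)
P(M) = C(4,0) × 0.510^4 × 0.490^0 = 1 × 0.06765201 × 1.0000 = 0.067652
Relative intensity = 0.067652 / 0.374700 × 100 = 18.1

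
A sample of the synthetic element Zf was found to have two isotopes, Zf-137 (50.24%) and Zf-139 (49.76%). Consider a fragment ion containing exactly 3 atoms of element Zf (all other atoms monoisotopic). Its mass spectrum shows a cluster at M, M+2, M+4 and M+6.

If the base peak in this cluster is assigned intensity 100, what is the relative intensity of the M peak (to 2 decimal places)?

33.65

Term probabilities: M 0.1268, M+2 0.3768, M+4 0.3732, M+6 0.1232. Base peak = M+2.
P(M+2) = C(3,1) × 0.5024^2 × 0.4976^1 = 3 × 0.25240576 × 0.4976 = 0.376791 (base)
P(M) = C(3,0) × 0.5024^3 × 0.4976^0 = 1 × 0.12680865 × 1.0000 = 0.126809
Relative intensity = 0.126809 / 0.376791 × 100 = 33.65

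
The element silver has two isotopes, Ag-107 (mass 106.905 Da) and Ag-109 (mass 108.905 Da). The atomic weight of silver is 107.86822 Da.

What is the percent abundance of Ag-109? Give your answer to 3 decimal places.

48.161%

Let x be the fractional abundance of Ag-107; then Ag-109 has abundance 1 − x.
106.905·x + 108.905·(1 − x) = 107.86822
(106.905 − 108.905)·x = 107.86822 − 108.905
x = -1.03678 / -2.000 = 0.51839 → 51.839% Ag-107, 48.161% Ag-109.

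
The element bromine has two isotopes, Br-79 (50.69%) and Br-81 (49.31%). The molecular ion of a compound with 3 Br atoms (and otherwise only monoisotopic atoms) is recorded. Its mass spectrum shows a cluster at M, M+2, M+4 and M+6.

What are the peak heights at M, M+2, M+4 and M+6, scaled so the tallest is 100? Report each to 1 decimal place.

Each Br atom is independently Br-79 (p = 0.5069) or Br-81 (q = 0.4931); the cluster is the binomial expansion (p + q)^3.
P(M) = 0.5069^3 = 0.130247
P(M+2) = 3 × 0.5069^2 × 0.4931^1 = 0.380103
P(M+4) = 3 × 0.5069^1 × 0.4931^2 = 0.369755
P(M+6) = 0.4931^3 = 0.119896
The M+2 peak is largest (0.380103); scaling to 100 gives 34.3 : 100.0 : 97.3 : 31.5.

34.3 : 100.0 : 97.3 : 31.5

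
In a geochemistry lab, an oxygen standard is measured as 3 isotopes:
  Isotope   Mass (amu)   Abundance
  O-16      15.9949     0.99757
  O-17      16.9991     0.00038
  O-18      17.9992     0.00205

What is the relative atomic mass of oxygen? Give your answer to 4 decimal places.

15.9994 amu

Average mass = Σ (abundance × isotope mass) = 0.99757 × 15.9949 + 0.00038 × 16.9991 + 0.00205 × 17.9992
= 15.95603 + 0.00646 + 0.03690 = 15.99939 amu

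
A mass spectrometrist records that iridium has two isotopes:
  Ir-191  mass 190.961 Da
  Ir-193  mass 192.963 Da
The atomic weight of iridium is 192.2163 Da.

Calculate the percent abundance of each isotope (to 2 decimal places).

Ir-191: 37.30%, Ir-193: 62.70%

Writing the weighted mean with unknown fraction x of Ir-191:
190.961·x + 192.963·(1 − x) = 192.2163
(190.961 − 192.963)·x = 192.2163 − 192.963
x = -0.7467 / -2.002 = 0.37298 → 37.30% Ir-191, 62.70% Ir-193.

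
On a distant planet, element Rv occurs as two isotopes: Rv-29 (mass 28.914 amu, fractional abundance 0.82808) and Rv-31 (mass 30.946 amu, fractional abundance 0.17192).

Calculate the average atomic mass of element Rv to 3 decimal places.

29.263 amu

The abundance-weighted mean is 0.82808 × 28.914 + 0.17192 × 30.946
= 23.9431 + 5.3202 = 29.2633 amu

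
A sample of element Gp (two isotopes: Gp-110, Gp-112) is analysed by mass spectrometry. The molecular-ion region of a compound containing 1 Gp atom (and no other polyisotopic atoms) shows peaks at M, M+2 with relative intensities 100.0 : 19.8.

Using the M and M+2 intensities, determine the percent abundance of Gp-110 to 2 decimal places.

Write p for the Gp-110 fraction. I(M+2)/I(M) = [C(1,1)·p^0·(1−p)] / p^1 = 1·(1−p)/p = 19.8/100.0 = 0.1980
(1−p)/p = 0.1980/1 = 0.1980  ⇒  p = 1/(1 + 0.1980) = 0.8347
Gp-110: 83.47%, Gp-112: 16.53%.

83.47%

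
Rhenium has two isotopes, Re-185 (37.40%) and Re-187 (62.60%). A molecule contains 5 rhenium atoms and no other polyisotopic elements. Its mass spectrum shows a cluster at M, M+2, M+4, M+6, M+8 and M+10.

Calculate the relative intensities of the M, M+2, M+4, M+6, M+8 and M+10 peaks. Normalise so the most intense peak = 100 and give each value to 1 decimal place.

2.1 : 17.8 : 59.7 : 100.0 : 83.7 : 28.0

Each Re atom is independently Re-185 (p = 0.3740) or Re-187 (q = 0.6260); the cluster is the binomial expansion (p + q)^5.
P(M) = 0.3740^5 = 0.007317
P(M+2) = 5 × 0.3740^4 × 0.6260^1 = 0.061239
P(M+4) = 10 × 0.3740^3 × 0.6260^2 = 0.205005
P(M+6) = 10 × 0.3740^2 × 0.6260^3 = 0.343136
P(M+8) = 5 × 0.3740^1 × 0.6260^4 = 0.287170
P(M+10) = 0.6260^5 = 0.096133
The M+6 peak is largest (0.343136); scaling to 100 gives 2.1 : 17.8 : 59.7 : 100.0 : 83.7 : 28.0.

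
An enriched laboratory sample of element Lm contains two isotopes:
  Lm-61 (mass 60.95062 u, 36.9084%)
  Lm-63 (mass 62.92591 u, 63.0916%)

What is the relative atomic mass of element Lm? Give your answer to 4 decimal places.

62.1969 u

Weight each isotope mass by its fractional abundance: 0.369084 × 60.95062 + 0.630916 × 62.92591
= 22.495899 + 39.700963 = 62.196862 u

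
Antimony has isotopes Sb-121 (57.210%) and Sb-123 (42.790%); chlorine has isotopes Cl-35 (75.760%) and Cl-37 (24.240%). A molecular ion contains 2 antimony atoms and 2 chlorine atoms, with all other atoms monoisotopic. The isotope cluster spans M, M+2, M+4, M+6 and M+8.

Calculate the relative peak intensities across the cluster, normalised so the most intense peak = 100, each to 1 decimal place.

46.8 : 100.0 : 75.8 : 23.9 : 2.7

Antimony pattern (n=2): 0.32729841 : 0.48960318 : 0.18309841
Chlorine pattern (n=2): 0.57395776 : 0.36728448 : 0.05875776
Convolve the two distributions (both contribute in 2-u steps):
  M: 0.32729841×0.57395776 = 0.187855
  M+2: 0.32729841×0.36728448 + 0.48960318×0.57395776 = 0.401223
  M+4: 0.32729841×0.05875776 + 0.48960318×0.36728448 + 0.18309841×0.57395776 = 0.304146
  M+6: 0.48960318×0.05875776 + 0.18309841×0.36728448 = 0.096017
  M+8: 0.18309841×0.05875776 = 0.010758
Scale to base peak (0.401223) = 100: 46.8 : 100.0 : 75.8 : 23.9 : 2.7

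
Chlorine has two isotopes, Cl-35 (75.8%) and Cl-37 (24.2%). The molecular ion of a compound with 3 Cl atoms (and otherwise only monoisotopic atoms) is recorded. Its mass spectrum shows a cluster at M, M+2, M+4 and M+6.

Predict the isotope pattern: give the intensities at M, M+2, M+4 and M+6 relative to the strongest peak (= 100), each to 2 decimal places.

Expanding (0.758 + 0.242)^3:
P(M) = 0.758^3 = 0.435520
P(M+2) = 3 × 0.758^2 × 0.242^1 = 0.417133
P(M+4) = 3 × 0.758^1 × 0.242^2 = 0.133175
P(M+6) = 0.242^3 = 0.014172
The M peak is largest (0.435520); scaling to 100 gives 100.00 : 95.78 : 30.58 : 3.25.

100.00 : 95.78 : 30.58 : 3.25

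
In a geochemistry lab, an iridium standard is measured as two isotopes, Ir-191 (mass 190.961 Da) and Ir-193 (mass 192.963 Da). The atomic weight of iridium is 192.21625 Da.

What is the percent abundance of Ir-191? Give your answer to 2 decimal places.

37.30%

Let x be the fractional abundance of Ir-191; then Ir-193 has abundance 1 − x.
190.961·x + 192.963·(1 − x) = 192.21625
(190.961 − 192.963)·x = 192.21625 − 192.963
x = -0.74675 / -2.002 = 0.37300 → 37.30% Ir-191, 62.70% Ir-193.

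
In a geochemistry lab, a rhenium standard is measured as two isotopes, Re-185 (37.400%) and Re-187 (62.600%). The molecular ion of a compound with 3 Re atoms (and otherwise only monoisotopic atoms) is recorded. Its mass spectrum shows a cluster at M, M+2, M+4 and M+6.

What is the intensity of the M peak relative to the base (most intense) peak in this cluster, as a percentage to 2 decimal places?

11.90%

Binomial terms of (0.37400 + 0.62600)^3: M 0.0523, M+2 0.2627, M+4 0.4397, M+6 0.2453 → M+4 is the base peak.
P(M+4) = C(3,2) × 0.37400^1 × 0.62600^2 = 3 × 0.3740 × 0.391876 = 0.439685 (base)
P(M) = C(3,0) × 0.37400^3 × 0.62600^0 = 1 × 0.05231362 × 1.0000 = 0.052314
Relative intensity = 0.052314 / 0.439685 × 100 = 11.90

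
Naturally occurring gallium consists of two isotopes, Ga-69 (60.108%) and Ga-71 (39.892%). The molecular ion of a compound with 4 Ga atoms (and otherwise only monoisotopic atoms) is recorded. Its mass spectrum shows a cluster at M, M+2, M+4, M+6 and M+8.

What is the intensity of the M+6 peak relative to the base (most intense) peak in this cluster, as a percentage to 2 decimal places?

44.05%

Binomial terms of (0.60108 + 0.39892)^4: M 0.1305, M+2 0.3465, M+4 0.3450, M+6 0.1526, M+8 0.0253 → M+2 is the base peak.
P(M+2) = C(4,1) × 0.60108^3 × 0.39892^1 = 4 × 0.2171685 × 0.39892 = 0.346531 (base)
P(M+6) = C(4,3) × 0.60108^1 × 0.39892^3 = 4 × 0.60108 × 0.063483 = 0.152633
Relative intensity = 0.152633 / 0.346531 × 100 = 44.05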